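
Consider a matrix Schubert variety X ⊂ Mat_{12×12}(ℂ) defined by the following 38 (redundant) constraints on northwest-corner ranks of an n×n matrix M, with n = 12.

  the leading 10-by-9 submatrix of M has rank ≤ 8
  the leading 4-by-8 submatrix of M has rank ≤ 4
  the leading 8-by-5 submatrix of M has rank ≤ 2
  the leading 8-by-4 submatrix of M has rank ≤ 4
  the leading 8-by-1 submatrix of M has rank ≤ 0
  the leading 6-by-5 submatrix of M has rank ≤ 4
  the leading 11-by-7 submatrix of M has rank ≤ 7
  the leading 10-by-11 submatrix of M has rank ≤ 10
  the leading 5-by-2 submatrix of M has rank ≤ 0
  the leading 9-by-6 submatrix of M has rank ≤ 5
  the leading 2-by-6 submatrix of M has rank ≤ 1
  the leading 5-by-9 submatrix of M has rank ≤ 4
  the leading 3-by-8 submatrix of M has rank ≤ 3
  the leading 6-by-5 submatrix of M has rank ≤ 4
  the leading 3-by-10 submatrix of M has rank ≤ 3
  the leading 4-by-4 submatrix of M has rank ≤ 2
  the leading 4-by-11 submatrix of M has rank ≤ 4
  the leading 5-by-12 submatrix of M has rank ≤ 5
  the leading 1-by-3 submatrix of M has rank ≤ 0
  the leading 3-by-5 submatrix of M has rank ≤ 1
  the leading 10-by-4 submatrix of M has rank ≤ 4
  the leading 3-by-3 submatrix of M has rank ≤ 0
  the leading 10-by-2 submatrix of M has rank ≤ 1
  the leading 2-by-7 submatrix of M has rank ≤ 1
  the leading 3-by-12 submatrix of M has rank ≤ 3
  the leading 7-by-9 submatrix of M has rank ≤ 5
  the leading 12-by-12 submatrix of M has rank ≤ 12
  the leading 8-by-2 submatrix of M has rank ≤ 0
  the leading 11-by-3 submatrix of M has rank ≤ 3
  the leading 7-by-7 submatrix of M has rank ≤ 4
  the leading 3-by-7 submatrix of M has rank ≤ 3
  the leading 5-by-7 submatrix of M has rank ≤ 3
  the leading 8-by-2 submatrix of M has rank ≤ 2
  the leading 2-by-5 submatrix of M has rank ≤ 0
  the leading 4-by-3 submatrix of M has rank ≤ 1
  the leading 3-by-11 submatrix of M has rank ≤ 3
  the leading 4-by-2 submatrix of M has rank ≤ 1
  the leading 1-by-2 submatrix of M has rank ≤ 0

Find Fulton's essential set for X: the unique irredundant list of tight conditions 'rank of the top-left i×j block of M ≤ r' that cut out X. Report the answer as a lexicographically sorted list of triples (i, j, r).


Propagating the 38 rank bounds to every northwest block:

  row 1: 0 | 0 | 0 | 0 | 0 | 1 | 1 | 1 | 1 | 1 | 1 | 1
  row 2: 0 | 0 | 0 | 0 | 0 | 1 | 1 | 2 | 2 | 2 | 2 | 2
  row 3: 0 | 0 | 0 | 1 | 1 | 2 | 2 | 3 | 3 | 3 | 3 | 3
  row 4: 0 | 0 | 1 | 2 | 2 | 3 | 3 | 4 | 4 | 4 | 4 | 4
  row 5: 0 | 0 | 1 | 2 | 2 | 3 | 3 | 4 | 4 | 5 | 5 | 5
  row 6: 0 | 0 | 1 | 2 | 2 | 3 | 4 | 5 | 5 | 6 | 6 | 6
  row 7: 0 | 0 | 1 | 2 | 2 | 3 | 4 | 5 | 5 | 6 | 7 | 7
  row 8: 0 | 0 | 1 | 2 | 2 | 3 | 4 | 5 | 6 | 7 | 8 | 8
  row 9: 1 | 1 | 2 | 3 | 3 | 4 | 5 | 6 | 7 | 8 | 9 | 9
  row 10: 1 | 1 | 2 | 3 | 4 | 5 | 6 | 7 | 8 | 9 | 10 | 10
  row 11: 1 | 2 | 3 | 4 | 5 | 6 | 7 | 8 | 9 | 10 | 11 | 11
  row 12: 1 | 2 | 3 | 4 | 5 | 6 | 7 | 8 | 9 | 10 | 11 | 12

the unique w with this rank table is (6, 8, 4, 3, 10, 7, 11, 9, 1, 5, 2, 12).

D(w) has 32 cells with 9 SE-corners; essential set:

[(2, 5, 0), (2, 7, 1), (3, 3, 0), (5, 7, 3), (5, 9, 4), (7, 9, 5), (8, 2, 0), (8, 5, 2), (10, 2, 1)]


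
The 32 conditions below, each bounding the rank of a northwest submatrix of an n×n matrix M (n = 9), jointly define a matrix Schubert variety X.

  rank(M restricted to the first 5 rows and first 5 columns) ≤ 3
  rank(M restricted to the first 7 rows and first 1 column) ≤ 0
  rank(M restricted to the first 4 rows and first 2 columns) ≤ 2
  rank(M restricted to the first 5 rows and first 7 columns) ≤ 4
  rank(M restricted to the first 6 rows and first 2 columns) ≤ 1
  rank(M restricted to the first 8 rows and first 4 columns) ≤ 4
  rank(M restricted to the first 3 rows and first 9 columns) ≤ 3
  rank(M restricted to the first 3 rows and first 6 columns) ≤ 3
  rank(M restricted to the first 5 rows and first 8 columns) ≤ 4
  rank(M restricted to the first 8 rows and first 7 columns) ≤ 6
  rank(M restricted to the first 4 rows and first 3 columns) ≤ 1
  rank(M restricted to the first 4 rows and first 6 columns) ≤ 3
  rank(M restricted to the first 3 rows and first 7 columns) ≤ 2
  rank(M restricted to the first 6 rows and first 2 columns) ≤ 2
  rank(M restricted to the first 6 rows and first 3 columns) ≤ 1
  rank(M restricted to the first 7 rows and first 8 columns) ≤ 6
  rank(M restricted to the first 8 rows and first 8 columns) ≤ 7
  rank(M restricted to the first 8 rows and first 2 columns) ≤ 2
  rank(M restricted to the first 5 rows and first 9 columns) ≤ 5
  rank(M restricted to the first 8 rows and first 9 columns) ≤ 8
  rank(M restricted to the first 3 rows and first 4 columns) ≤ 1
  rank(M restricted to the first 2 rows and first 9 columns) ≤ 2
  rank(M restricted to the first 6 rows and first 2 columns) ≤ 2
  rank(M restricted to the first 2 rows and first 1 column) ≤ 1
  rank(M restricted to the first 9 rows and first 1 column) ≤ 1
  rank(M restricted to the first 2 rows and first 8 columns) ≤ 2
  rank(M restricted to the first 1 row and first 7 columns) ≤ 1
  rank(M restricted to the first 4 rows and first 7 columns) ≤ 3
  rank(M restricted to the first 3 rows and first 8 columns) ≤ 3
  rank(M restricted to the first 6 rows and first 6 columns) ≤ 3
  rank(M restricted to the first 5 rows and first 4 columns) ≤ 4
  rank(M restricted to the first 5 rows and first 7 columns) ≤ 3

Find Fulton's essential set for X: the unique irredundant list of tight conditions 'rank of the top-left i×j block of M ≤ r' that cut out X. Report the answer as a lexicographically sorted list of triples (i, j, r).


Rank table r_w(9×9) implied by the 32 constraints:

  i=1: 0  1  1  1  1  1  1  1  1
  i=2: 0  1  1  1  2  2  2  2  2
  i=3: 0  1  1  1  2  2  2  3  3
  i=4: 0  1  1  2  3  3  3  4  4
  i=5: 0  1  1  2  3  3  3  4  5
  i=6: 0  1  1  2  3  3  4  5  6
  i=7: 0  1  2  3  4  4  5  6  7
  i=8: 1  2  3  4  5  5  6  7  8
  i=9: 1  2  3  4  5  6  7  8  9

so w = (2, 5, 8, 4, 9, 7, 3, 1, 6).

D(w) has 19 cells with 6 SE-corners; essential set:

[(3, 4, 1), (3, 7, 2), (5, 7, 3), (6, 3, 1), (6, 6, 3), (7, 1, 0)]


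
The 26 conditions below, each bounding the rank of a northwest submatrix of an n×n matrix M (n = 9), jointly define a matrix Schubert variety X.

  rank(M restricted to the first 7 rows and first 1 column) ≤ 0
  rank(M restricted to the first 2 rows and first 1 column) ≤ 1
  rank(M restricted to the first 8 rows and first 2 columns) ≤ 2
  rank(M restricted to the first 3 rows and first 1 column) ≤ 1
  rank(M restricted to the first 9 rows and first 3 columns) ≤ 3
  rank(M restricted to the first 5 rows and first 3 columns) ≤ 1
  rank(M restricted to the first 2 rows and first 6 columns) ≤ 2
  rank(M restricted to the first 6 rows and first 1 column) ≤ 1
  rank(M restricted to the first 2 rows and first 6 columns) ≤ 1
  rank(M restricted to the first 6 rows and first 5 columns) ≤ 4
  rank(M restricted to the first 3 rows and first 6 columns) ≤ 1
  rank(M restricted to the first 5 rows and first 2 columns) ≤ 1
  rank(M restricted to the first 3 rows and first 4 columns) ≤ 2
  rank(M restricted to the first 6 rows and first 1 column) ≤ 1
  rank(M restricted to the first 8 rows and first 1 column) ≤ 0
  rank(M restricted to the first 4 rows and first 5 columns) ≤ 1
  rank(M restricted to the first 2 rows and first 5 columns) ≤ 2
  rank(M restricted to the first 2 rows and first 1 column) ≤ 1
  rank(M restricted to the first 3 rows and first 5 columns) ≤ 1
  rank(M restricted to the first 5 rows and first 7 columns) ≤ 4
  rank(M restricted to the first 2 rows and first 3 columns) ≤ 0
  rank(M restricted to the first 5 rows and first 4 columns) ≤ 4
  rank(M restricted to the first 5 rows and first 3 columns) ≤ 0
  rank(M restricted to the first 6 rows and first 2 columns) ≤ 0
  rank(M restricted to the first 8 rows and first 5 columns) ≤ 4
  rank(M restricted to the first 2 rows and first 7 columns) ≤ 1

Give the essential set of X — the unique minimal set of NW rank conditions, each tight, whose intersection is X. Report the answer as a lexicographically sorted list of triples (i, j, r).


Recovering R(i,j) via the rank-extension bound from the 26 conditions:

  0 0 0 1 1 1 1 1 1
  0 0 0 1 1 1 1 2 2
  0 0 0 1 1 1 2 3 3
  0 0 0 1 1 2 3 4 4
  0 0 0 1 2 3 4 5 5
  0 0 1 2 3 4 5 6 6
  0 1 2 3 4 5 6 7 7
  0 1 2 3 4 5 6 7 8
  1 2 3 4 5 6 7 8 9

second differences of R give the permutation w = (4, 8, 7, 6, 5, 3, 2, 9, 1).

|D(w)|=25, |Ess(w)|=6:

[(2, 7, 1), (3, 6, 1), (4, 5, 1), (5, 3, 0), (6, 2, 0), (8, 1, 0)]


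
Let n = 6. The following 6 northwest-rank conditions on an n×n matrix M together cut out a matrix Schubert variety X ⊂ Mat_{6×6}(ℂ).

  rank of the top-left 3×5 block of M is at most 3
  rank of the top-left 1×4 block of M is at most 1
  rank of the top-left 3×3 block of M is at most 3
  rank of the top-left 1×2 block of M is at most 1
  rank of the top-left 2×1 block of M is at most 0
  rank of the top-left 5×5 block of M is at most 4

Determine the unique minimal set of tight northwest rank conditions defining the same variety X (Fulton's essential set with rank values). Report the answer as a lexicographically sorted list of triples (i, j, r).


Reconstructing r_w from the 6 given conditions:

  R[1]: 0 1 1 1 1 1
  R[2]: 0 1 2 2 2 2
  R[3]: 1 2 3 3 3 3
  R[4]: 1 2 3 4 4 4
  R[5]: 1 2 3 4 4 5
  R[6]: 1 2 3 4 5 6

giving w = (2, 3, 1, 4, 6, 5) via Δ²R.

|D(w)|=3, |Ess(w)|=2:

[(2, 1, 0), (5, 5, 4)]


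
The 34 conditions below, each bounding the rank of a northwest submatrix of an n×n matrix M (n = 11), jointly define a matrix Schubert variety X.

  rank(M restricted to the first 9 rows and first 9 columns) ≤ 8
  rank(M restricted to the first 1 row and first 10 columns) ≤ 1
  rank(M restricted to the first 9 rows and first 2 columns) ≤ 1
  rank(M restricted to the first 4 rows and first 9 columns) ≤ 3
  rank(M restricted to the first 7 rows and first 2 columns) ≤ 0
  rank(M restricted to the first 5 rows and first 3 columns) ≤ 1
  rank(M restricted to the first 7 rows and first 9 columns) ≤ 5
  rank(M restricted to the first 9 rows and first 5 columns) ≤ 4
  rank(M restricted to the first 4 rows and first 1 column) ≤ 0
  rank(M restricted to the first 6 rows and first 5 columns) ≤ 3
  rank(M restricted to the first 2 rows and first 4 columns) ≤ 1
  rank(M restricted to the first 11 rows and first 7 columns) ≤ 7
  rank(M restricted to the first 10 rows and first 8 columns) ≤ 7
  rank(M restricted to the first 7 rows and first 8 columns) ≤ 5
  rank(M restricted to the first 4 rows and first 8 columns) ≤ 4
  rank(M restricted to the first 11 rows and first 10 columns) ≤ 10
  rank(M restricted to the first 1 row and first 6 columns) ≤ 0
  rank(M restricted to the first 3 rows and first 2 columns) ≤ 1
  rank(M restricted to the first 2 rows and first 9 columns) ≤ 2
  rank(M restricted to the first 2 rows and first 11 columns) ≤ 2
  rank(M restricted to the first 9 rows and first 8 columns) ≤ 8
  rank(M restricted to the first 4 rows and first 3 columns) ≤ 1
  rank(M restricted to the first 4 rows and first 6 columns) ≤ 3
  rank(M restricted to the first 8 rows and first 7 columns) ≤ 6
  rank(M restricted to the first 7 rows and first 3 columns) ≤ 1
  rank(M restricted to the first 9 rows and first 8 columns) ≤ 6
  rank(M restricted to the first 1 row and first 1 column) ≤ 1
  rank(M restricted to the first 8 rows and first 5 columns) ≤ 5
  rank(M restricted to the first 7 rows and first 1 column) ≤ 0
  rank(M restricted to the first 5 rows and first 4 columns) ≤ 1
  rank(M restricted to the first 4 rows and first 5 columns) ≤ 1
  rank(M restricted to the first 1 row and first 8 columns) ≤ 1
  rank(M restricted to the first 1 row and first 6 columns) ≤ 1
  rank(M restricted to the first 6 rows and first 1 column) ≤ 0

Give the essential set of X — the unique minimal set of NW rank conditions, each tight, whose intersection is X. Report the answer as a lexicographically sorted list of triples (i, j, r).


Rank table r_w(11×11) implied by the 34 constraints:

  R[1]: 0, 0, 0, 0, 0, 0, 1, 1, 1, 1, 1
  R[2]: 0, 0, 1, 1, 1, 1, 2, 2, 2, 2, 2
  R[3]: 0, 0, 1, 1, 1, 2, 3, 3, 3, 3, 3
  R[4]: 0, 0, 1, 1, 1, 2, 3, 3, 3, 4, 4
  R[5]: 0, 0, 1, 1, 2, 3, 4, 4, 4, 5, 5
  R[6]: 0, 0, 1, 2, 3, 4, 5, 5, 5, 6, 6
  R[7]: 0, 0, 1, 2, 3, 4, 5, 5, 5, 6, 7
  R[8]: 1, 1, 2, 3, 4, 5, 6, 6, 6, 7, 8
  R[9]: 1, 1, 2, 3, 4, 5, 6, 6, 7, 8, 9
  R[10]: 1, 2, 3, 4, 5, 6, 7, 7, 8, 9, 10
  R[11]: 1, 2, 3, 4, 5, 6, 7, 8, 9, 10, 11

hence w(1..11) = (7, 3, 6, 10, 5, 4, 11, 1, 9, 2, 8).

D(w) has 29 cells with 8 SE-corners; essential set:

[(1, 6, 0), (4, 5, 1), (4, 9, 3), (5, 4, 1), (7, 2, 0), (7, 9, 5), (9, 2, 1), (9, 8, 6)]


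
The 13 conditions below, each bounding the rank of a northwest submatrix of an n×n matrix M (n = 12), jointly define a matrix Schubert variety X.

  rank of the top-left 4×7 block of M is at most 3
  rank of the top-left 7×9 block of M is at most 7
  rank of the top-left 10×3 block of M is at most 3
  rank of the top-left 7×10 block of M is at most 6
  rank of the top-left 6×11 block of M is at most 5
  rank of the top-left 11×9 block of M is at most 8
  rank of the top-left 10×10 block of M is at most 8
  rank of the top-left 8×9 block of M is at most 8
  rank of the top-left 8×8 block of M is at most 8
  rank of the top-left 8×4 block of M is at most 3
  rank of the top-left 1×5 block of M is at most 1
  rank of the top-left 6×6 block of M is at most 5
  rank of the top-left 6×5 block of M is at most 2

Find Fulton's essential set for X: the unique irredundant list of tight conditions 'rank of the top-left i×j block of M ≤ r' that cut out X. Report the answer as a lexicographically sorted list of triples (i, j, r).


Recovering R(i,j) via the rank-extension bound from the 13 conditions:

  R[1]: 1  1  1  1  1  1  1  1  1  1  1  1
  R[2]: 1  2  2  2  2  2  2  2  2  2  2  2
  R[3]: 1  2  2  2  2  3  3  3  3  3  3  3
  R[4]: 1  2  2  2  2  3  3  4  4  4  4  4
  R[5]: 1  2  2  2  2  3  4  5  5  5  5  5
  R[6]: 1  2  2  2  2  3  4  5  5  5  5  6
  R[7]: 1  2  3  3  3  4  5  6  6  6  6  7
  R[8]: 1  2  3  3  4  5  6  7  7  7  7  8
  R[9]: 1  2  3  4  5  6  7  8  8  8  8  9
  R[10]: 1  2  3  4  5  6  7  8  8  8  9  10
  R[11]: 1  2  3  4  5  6  7  8  8  9  10  11
  R[12]: 1  2  3  4  5  6  7  8  9  10  11  12

hence w(1..12) = (1, 2, 6, 8, 7, 12, 3, 5, 4, 11, 10, 9).

Fulton essential set (6 of the 20 Rothe cells):

[(4, 7, 3), (6, 5, 2), (6, 11, 5), (8, 4, 3), (10, 10, 8), (11, 9, 8)]


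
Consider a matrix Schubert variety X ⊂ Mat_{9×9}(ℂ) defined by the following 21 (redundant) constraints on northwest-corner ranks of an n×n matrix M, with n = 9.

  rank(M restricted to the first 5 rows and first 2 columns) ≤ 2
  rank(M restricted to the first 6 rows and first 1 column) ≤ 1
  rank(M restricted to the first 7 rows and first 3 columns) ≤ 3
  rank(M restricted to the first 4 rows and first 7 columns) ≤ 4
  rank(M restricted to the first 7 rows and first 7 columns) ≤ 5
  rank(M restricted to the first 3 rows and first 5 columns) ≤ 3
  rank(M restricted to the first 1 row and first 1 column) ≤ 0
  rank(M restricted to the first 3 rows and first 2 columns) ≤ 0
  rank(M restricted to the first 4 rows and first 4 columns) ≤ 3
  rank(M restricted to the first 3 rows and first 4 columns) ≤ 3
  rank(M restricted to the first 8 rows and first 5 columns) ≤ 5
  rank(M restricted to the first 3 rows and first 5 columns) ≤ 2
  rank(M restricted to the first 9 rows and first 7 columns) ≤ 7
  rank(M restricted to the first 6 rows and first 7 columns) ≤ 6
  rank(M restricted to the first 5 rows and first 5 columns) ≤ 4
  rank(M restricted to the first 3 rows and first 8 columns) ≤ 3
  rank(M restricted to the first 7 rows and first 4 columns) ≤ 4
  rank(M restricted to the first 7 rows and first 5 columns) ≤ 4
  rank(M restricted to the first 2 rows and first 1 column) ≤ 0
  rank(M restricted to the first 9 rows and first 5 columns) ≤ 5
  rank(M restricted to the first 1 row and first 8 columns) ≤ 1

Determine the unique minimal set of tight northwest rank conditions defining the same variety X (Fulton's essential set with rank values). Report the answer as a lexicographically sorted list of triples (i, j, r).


Propagating the 21 rank bounds to every northwest block:

  i=1: 0  0  1  1  1  1  1  1  1
  i=2: 0  0  1  2  2  2  2  2  2
  i=3: 0  0  1  2  2  3  3  3  3
  i=4: 1  1  2  3  3  4  4  4  4
  i=5: 1  2  3  4  4  5  5  5  5
  i=6: 1  2  3  4  4  5  5  6  6
  i=7: 1  2  3  4  4  5  5  6  7
  i=8: 1  2  3  4  5  6  6  7  8
  i=9: 1  2  3  4  5  6  7  8  9

so w = (3, 4, 6, 1, 2, 8, 9, 5, 7).

4 SE-corners of the 11-cell Rothe diagram give Ess(w):

[(3, 2, 0), (3, 5, 2), (7, 5, 4), (7, 7, 5)]


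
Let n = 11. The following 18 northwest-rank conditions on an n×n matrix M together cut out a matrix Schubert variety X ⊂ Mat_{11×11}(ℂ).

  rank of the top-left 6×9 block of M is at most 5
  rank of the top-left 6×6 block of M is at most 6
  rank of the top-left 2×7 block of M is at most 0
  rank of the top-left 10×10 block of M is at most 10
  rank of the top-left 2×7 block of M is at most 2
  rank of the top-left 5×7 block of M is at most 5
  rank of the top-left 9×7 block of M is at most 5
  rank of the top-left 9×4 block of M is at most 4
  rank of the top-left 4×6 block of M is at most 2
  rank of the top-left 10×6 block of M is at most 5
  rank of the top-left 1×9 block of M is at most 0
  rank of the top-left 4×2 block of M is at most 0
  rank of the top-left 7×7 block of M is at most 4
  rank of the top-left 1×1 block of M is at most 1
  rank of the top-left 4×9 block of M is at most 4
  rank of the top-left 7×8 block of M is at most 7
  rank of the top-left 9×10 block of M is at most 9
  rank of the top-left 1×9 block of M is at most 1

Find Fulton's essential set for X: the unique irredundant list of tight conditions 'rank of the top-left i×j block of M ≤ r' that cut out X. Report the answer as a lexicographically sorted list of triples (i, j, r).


Rank table r_w(11×11) implied by the 18 constraints:

  row 1: 0 0 0 0 0 0 0 0 0 1 1
  row 2: 0 0 0 0 0 0 0 1 1 2 2
  row 3: 0 0 1 1 1 1 1 2 2 3 3
  row 4: 0 0 1 2 2 2 2 3 3 4 4
  row 5: 1 1 2 3 3 3 3 4 4 5 5
  row 6: 1 2 3 4 4 4 4 5 5 6 6
  row 7: 1 2 3 4 4 4 4 5 6 7 7
  row 8: 1 2 3 4 5 5 5 6 7 8 8
  row 9: 1 2 3 4 5 5 5 6 7 8 9
  row 10: 1 2 3 4 5 5 6 7 8 9 10
  row 11: 1 2 3 4 5 6 7 8 9 10 11

the unique w with this rank table is (10, 8, 3, 4, 1, 2, 9, 5, 11, 7, 6).

Fulton essential set (6 of the 26 Rothe cells):

[(1, 9, 0), (2, 7, 0), (4, 2, 0), (7, 7, 4), (9, 7, 5), (10, 6, 5)]


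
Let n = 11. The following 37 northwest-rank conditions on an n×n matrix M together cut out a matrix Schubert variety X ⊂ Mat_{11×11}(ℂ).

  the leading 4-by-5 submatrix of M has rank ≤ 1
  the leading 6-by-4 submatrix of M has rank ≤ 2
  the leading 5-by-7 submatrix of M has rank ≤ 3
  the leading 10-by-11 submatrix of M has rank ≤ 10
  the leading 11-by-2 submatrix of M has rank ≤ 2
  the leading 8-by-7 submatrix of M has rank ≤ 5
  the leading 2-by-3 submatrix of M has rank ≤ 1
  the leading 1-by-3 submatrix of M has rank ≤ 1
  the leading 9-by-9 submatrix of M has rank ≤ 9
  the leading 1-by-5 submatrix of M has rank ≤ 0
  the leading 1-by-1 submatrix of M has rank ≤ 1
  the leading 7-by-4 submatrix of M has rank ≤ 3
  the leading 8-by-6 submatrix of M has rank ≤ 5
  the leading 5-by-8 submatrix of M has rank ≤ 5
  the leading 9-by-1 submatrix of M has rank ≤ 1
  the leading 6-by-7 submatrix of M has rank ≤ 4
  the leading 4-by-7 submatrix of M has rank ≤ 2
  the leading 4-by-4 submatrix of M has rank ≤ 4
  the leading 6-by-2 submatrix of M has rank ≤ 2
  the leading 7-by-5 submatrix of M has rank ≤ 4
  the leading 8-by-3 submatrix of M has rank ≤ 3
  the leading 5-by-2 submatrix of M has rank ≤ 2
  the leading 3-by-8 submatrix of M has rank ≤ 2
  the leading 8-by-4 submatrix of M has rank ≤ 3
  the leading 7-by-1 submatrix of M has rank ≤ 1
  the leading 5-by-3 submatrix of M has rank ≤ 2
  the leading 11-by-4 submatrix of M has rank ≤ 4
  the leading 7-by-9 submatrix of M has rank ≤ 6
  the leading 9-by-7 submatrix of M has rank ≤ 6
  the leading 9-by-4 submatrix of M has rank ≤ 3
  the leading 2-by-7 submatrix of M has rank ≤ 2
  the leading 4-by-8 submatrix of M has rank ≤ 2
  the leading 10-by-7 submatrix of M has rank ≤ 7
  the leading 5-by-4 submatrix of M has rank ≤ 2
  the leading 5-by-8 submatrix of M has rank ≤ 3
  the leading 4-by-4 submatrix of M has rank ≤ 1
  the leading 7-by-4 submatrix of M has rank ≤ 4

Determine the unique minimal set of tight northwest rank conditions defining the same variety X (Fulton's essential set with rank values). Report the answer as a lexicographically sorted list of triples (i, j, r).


Propagating the 37 rank bounds to every northwest block:

  row 1: 0  0  0  0  0  1  1  1  1  1  1
  row 2: 1  1  1  1  1  2  2  2  2  2  2
  row 3: 1  1  1  1  1  2  2  2  3  3  3
  row 4: 1  1  1  1  1  2  2  2  3  4  4
  row 5: 1  2  2  2  2  3  3  3  4  5  5
  row 6: 1  2  2  2  3  4  4  4  5  6  6
  row 7: 1  2  3  3  4  5  5  5  6  7  7
  row 8: 1  2  3  3  4  5  5  6  7  8  8
  row 9: 1  2  3  3  4  5  6  7  8  9  9
  row 10: 1  2  3  4  5  6  7  8  9  10  10
  row 11: 1  2  3  4  5  6  7  8  9  10  11

second differences of R give the permutation w = (6, 1, 9, 10, 2, 5, 3, 8, 7, 4, 11).

Fulton essential set (6 of the 22 Rothe cells):

[(1, 5, 0), (4, 5, 1), (4, 8, 2), (6, 4, 2), (8, 7, 5), (9, 4, 3)]


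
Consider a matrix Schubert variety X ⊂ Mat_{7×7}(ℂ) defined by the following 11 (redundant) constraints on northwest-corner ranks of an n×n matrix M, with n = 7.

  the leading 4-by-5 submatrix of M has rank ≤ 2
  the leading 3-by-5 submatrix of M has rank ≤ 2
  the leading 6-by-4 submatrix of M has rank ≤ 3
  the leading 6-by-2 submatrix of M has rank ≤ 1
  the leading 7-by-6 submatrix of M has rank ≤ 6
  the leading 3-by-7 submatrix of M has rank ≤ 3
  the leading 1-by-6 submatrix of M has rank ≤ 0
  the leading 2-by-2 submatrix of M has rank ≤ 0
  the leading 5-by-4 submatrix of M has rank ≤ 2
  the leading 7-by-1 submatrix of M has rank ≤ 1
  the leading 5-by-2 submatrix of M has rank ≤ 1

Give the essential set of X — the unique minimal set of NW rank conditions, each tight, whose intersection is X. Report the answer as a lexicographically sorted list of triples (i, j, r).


Rank table r_w(7×7) implied by the 11 constraints:

  i=1: 0 0 0 0 0 0 1
  i=2: 0 0 1 1 1 1 2
  i=3: 1 1 2 2 2 2 3
  i=4: 1 1 2 2 2 3 4
  i=5: 1 1 2 2 3 4 5
  i=6: 1 1 2 3 4 5 6
  i=7: 1 2 3 4 5 6 7

second differences of R give the permutation w = (7, 3, 1, 6, 5, 4, 2).

Fulton essential set (5 of the 14 Rothe cells):

[(1, 6, 0), (2, 2, 0), (4, 5, 2), (5, 4, 2), (6, 2, 1)]


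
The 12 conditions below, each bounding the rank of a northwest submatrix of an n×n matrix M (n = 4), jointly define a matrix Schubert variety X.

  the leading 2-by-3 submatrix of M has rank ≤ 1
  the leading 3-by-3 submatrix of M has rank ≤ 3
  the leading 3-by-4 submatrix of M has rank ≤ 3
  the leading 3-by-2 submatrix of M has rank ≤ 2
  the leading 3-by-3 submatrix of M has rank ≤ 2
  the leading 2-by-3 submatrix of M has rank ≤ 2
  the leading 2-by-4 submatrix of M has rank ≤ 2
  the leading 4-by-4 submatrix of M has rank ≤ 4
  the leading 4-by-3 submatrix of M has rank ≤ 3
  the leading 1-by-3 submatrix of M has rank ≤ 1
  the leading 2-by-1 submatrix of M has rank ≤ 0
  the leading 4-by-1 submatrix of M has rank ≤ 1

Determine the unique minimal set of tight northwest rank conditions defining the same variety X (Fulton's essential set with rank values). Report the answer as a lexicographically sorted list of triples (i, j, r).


Propagating the 12 rank bounds to every northwest block:

  row 1: 0, 1, 1, 1
  row 2: 0, 1, 1, 2
  row 3: 1, 2, 2, 3
  row 4: 1, 2, 3, 4

reading off 1-entries of Δ²R: w = (2, 4, 1, 3).

|D(w)|=3, |Ess(w)|=2:

[(2, 1, 0), (2, 3, 1)]


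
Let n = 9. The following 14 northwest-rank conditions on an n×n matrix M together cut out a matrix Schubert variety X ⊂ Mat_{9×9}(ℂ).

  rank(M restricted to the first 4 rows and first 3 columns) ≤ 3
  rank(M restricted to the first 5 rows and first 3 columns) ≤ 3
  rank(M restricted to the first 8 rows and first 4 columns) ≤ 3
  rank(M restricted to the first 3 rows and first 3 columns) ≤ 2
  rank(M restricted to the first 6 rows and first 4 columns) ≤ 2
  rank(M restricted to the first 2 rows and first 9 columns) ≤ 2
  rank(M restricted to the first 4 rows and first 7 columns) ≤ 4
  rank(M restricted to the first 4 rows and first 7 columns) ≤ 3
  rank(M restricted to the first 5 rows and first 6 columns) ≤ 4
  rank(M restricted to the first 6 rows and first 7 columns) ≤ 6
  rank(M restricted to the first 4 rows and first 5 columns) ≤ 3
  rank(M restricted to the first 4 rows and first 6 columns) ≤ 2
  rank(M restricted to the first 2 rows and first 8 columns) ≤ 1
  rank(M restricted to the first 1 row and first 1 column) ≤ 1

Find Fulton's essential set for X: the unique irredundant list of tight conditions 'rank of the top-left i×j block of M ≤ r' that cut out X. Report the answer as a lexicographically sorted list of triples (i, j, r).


Computing R[i][j] = min implied NW-rank bound (n=9, 14 conditions):

  R[1]: 1  1  1  1  1  1  1  1  1
  R[2]: 1  1  1  1  1  1  1  1  2
  R[3]: 1  2  2  2  2  2  2  2  3
  R[4]: 1  2  2  2  2  2  3  3  4
  R[5]: 1  2  2  2  3  3  4  4  5
  R[6]: 1  2  2  2  3  4  5  5  6
  R[7]: 1  2  3  3  4  5  6  6  7
  R[8]: 1  2  3  3  4  5  6  7  8
  R[9]: 1  2  3  4  5  6  7  8  9

reading off 1-entries of Δ²R: w = (1, 9, 2, 7, 5, 6, 3, 8, 4).

|D(w)|=16, |Ess(w)|=4:

[(2, 8, 1), (4, 6, 2), (6, 4, 2), (8, 4, 3)]


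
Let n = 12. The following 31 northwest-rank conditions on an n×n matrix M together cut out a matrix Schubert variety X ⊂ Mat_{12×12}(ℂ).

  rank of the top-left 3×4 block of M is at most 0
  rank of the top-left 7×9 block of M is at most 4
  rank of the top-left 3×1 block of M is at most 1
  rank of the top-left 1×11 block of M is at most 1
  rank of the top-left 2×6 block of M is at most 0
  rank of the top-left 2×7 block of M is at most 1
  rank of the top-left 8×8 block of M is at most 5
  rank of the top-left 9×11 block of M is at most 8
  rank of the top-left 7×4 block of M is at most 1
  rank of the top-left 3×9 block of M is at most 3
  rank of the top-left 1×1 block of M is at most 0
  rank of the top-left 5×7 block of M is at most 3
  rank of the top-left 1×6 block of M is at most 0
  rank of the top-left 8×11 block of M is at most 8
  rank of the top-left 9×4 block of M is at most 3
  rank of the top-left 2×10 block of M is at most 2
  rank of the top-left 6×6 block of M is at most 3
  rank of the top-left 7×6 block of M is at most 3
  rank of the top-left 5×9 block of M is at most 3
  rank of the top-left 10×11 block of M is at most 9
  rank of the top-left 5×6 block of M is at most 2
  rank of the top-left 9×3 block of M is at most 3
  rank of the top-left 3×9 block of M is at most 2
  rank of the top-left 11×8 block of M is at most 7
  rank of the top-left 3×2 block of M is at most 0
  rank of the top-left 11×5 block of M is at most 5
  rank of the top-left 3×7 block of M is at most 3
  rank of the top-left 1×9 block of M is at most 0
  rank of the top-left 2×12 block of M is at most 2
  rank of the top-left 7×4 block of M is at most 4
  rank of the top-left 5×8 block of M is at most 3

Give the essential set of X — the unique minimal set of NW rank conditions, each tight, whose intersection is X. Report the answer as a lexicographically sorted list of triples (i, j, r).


Propagating the 31 rank bounds to every northwest block:

  R[1]: 0 | 0 | 0 | 0 | 0 | 0 | 0 | 0 | 0 | 1 | 1 | 1
  R[2]: 0 | 0 | 0 | 0 | 0 | 0 | 1 | 1 | 1 | 2 | 2 | 2
  R[3]: 0 | 0 | 0 | 0 | 1 | 1 | 2 | 2 | 2 | 3 | 3 | 3
  R[4]: 1 | 1 | 1 | 1 | 2 | 2 | 3 | 3 | 3 | 4 | 4 | 4
  R[5]: 1 | 1 | 1 | 1 | 2 | 2 | 3 | 3 | 3 | 4 | 5 | 5
  R[6]: 1 | 1 | 1 | 1 | 2 | 3 | 4 | 4 | 4 | 5 | 6 | 6
  R[7]: 1 | 1 | 1 | 1 | 2 | 3 | 4 | 4 | 4 | 5 | 6 | 7
  R[8]: 1 | 2 | 2 | 2 | 3 | 4 | 5 | 5 | 5 | 6 | 7 | 8
  R[9]: 1 | 2 | 3 | 3 | 4 | 5 | 6 | 6 | 6 | 7 | 8 | 9
  R[10]: 1 | 2 | 3 | 4 | 5 | 6 | 7 | 7 | 7 | 8 | 9 | 10
  R[11]: 1 | 2 | 3 | 4 | 5 | 6 | 7 | 7 | 8 | 9 | 10 | 11
  R[12]: 1 | 2 | 3 | 4 | 5 | 6 | 7 | 8 | 9 | 10 | 11 | 12

giving w = (10, 7, 5, 1, 11, 6, 12, 2, 3, 4, 9, 8) via Δ²R.

8 SE-corners of the 34-cell Rothe diagram give Ess(w):

[(1, 9, 0), (2, 6, 0), (3, 4, 0), (5, 6, 2), (5, 9, 3), (7, 4, 1), (7, 9, 4), (11, 8, 7)]


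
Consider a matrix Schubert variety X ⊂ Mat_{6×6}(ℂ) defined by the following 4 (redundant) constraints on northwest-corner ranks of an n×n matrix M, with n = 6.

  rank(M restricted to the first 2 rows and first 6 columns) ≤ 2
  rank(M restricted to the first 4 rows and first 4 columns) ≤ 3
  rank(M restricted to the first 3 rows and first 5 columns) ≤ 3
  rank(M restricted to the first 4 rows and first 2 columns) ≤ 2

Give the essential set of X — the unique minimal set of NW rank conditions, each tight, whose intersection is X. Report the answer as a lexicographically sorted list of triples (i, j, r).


Computing R[i][j] = min implied NW-rank bound (n=6, 4 conditions):

  i=1: 1 | 1 | 1 | 1 | 1 | 1
  i=2: 1 | 2 | 2 | 2 | 2 | 2
  i=3: 1 | 2 | 3 | 3 | 3 | 3
  i=4: 1 | 2 | 3 | 3 | 4 | 4
  i=5: 1 | 2 | 3 | 4 | 5 | 5
  i=6: 1 | 2 | 3 | 4 | 5 | 6

reading off 1-entries of Δ²R: w = (1, 2, 3, 5, 4, 6).

|D(w)|=1, |Ess(w)|=1:

[(4, 4, 3)]


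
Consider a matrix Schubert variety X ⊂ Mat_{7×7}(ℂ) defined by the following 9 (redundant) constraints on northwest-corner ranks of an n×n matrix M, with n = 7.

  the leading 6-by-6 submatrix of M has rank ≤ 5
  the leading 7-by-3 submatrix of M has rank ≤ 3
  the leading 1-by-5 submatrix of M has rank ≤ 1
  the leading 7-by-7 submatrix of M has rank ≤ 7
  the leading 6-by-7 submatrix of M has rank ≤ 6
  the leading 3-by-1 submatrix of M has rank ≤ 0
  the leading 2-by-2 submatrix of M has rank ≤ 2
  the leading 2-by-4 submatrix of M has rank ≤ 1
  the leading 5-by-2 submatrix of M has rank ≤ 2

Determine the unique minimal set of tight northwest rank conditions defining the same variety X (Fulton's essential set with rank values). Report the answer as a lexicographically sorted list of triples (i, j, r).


Reconstructing r_w from the 9 given conditions:

  row 1: 0 | 1 | 1 | 1 | 1 | 1 | 1
  row 2: 0 | 1 | 1 | 1 | 2 | 2 | 2
  row 3: 0 | 1 | 2 | 2 | 3 | 3 | 3
  row 4: 1 | 2 | 3 | 3 | 4 | 4 | 4
  row 5: 1 | 2 | 3 | 4 | 5 | 5 | 5
  row 6: 1 | 2 | 3 | 4 | 5 | 5 | 6
  row 7: 1 | 2 | 3 | 4 | 5 | 6 | 7

the unique w with this rank table is (2, 5, 3, 1, 4, 7, 6).

ℓ(w)=6; the 3 essential cells (i,j,r):

[(2, 4, 1), (3, 1, 0), (6, 6, 5)]


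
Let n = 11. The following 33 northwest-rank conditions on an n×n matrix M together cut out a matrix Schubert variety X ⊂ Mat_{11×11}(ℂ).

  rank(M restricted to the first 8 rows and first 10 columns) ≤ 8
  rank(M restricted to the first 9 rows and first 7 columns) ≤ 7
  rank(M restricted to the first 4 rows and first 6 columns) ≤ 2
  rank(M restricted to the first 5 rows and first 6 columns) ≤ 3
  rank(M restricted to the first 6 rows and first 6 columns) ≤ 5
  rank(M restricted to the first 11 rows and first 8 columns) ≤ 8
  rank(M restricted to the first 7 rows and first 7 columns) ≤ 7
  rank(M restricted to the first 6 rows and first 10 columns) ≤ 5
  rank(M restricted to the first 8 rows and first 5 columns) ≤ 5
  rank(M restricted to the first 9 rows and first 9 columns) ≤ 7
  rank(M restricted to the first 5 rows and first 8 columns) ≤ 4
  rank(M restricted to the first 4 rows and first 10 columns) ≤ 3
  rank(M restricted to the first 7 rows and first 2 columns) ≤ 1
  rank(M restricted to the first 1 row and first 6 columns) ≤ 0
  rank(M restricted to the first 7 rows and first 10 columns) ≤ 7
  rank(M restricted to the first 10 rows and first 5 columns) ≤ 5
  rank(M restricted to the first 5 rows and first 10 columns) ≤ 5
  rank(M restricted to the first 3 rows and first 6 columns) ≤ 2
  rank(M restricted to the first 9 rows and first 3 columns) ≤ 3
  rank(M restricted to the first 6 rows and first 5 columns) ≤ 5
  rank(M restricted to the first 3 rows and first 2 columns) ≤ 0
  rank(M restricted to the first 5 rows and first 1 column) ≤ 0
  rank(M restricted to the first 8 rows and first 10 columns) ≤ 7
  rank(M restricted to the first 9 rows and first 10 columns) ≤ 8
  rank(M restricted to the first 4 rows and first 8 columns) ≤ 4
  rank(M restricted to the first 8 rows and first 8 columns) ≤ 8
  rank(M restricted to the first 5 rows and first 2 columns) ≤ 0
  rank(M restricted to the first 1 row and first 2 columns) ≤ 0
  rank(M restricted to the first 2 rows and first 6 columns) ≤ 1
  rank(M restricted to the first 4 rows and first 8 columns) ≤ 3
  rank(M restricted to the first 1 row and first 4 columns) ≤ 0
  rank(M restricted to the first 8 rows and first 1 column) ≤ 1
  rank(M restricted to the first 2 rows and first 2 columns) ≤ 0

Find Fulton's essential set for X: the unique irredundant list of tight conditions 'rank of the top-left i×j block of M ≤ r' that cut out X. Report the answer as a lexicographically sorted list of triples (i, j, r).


Propagating the 33 rank bounds to every northwest block:

  R[1]: 0  0  0  0  0  0  1  1  1  1  1
  R[2]: 0  0  1  1  1  1  2  2  2  2  2
  R[3]: 0  0  1  2  2  2  3  3  3  3  3
  R[4]: 0  0  1  2  2  2  3  3  3  3  4
  R[5]: 0  0  1  2  3  3  4  4  4  4  5
  R[6]: 1  1  2  3  4  4  5  5  5  5  6
  R[7]: 1  1  2  3  4  5  6  6  6  6  7
  R[8]: 1  2  3  4  5  6  7  7  7  7  8
  R[9]: 1  2  3  4  5  6  7  7  7  8  9
  R[10]: 1  2  3  4  5  6  7  8  8  9  10
  R[11]: 1  2  3  4  5  6  7  8  9  10  11

the unique w with this rank table is (7, 3, 4, 11, 5, 1, 6, 2, 10, 8, 9).

Fulton essential set (6 of the 22 Rothe cells):

[(1, 6, 0), (4, 6, 2), (4, 10, 3), (5, 2, 0), (7, 2, 1), (9, 9, 7)]


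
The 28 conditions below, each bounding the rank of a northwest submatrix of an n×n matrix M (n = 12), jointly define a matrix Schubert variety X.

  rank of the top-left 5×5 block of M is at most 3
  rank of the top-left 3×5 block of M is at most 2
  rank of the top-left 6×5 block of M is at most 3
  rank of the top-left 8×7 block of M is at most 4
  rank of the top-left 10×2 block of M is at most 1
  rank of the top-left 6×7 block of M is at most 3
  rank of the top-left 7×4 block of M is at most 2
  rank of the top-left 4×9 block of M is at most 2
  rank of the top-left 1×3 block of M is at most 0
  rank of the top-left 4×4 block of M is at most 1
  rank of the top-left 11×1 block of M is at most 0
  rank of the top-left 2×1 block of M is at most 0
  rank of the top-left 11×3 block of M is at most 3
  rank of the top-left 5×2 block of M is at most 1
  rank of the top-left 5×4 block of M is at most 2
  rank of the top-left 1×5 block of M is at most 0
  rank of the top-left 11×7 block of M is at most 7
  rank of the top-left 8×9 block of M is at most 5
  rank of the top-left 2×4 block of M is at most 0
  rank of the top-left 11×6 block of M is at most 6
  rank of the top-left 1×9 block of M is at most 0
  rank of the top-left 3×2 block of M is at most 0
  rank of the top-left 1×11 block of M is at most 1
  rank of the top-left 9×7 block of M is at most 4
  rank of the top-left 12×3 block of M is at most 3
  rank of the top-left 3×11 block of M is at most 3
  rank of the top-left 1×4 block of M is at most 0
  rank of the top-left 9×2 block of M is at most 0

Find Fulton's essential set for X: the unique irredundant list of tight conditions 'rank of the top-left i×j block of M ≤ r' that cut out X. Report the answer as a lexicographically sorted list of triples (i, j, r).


The tightest implied rank at each (i,j), from the 28 conditions:

  i=1: 0 0 0 0 0 0 0 0 0 1 1 1
  i=2: 0 0 0 0 1 1 1 1 1 2 2 2
  i=3: 0 0 1 1 2 2 2 2 2 3 3 3
  i=4: 0 0 1 1 2 2 2 2 2 3 4 4
  i=5: 0 0 1 2 3 3 3 3 3 4 5 5
  i=6: 0 0 1 2 3 3 3 4 4 5 6 6
  i=7: 0 0 1 2 3 4 4 5 5 6 7 7
  i=8: 0 0 1 2 3 4 4 5 5 6 7 8
  i=9: 0 0 1 2 3 4 4 5 6 7 8 9
  i=10: 0 1 2 3 4 5 5 6 7 8 9 10
  i=11: 0 1 2 3 4 5 6 7 8 9 10 11
  i=12: 1 2 3 4 5 6 7 8 9 10 11 12

the unique w with this rank table is (10, 5, 3, 11, 4, 8, 6, 12, 9, 2, 7, 1).

D(w) has 39 cells with 9 SE-corners; essential set:

[(1, 9, 0), (2, 4, 0), (4, 4, 1), (4, 9, 2), (6, 7, 3), (8, 9, 5), (9, 2, 0), (9, 7, 4), (11, 1, 0)]


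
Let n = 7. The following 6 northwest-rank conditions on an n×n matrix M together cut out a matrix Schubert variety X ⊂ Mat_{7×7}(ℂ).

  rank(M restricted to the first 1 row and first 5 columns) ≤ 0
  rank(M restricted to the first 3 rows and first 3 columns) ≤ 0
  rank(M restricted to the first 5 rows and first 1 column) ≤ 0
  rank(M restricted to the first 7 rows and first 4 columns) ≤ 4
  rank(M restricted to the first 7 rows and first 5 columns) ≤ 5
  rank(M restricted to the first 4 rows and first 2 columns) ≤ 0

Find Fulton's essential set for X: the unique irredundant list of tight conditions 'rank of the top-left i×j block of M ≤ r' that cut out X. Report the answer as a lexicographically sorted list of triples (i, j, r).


The tightest implied rank at each (i,j), from the 6 conditions:

  row 1: 0, 0, 0, 0, 0, 1, 1
  row 2: 0, 0, 0, 1, 1, 2, 2
  row 3: 0, 0, 0, 1, 2, 3, 3
  row 4: 0, 0, 1, 2, 3, 4, 4
  row 5: 0, 1, 2, 3, 4, 5, 5
  row 6: 1, 2, 3, 4, 5, 6, 6
  row 7: 1, 2, 3, 4, 5, 6, 7

second differences of R give the permutation w = (6, 4, 5, 3, 2, 1, 7).

Fulton essential set (4 of the 14 Rothe cells):

[(1, 5, 0), (3, 3, 0), (4, 2, 0), (5, 1, 0)]


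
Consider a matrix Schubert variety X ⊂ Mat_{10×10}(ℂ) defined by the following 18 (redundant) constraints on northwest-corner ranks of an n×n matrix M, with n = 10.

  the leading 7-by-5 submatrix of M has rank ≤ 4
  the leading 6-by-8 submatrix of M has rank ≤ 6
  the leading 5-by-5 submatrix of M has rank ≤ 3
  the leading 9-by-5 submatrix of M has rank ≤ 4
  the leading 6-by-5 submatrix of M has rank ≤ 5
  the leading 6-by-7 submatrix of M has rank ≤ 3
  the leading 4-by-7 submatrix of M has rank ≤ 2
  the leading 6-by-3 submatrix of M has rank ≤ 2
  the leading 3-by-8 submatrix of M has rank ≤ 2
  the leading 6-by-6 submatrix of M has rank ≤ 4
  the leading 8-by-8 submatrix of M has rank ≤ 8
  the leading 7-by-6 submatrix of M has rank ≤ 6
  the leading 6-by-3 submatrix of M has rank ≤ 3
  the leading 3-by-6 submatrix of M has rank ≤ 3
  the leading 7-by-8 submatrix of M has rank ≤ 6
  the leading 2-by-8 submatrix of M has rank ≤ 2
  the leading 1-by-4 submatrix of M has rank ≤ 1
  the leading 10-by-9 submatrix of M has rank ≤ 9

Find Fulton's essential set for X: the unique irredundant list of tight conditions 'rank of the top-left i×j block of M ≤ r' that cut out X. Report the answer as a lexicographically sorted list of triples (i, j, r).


Reconstructing r_w from the 18 given conditions:

  i=1: 1 1 1 1 1 1 1 1 1 1
  i=2: 1 2 2 2 2 2 2 2 2 2
  i=3: 1 2 2 2 2 2 2 2 3 3
  i=4: 1 2 2 2 2 2 2 3 4 4
  i=5: 1 2 2 3 3 3 3 4 5 5
  i=6: 1 2 2 3 3 3 3 4 5 6
  i=7: 1 2 3 4 4 4 4 5 6 7
  i=8: 1 2 3 4 4 5 5 6 7 8
  i=9: 1 2 3 4 4 5 6 7 8 9
  i=10: 1 2 3 4 5 6 7 8 9 10

the unique w with this rank table is (1, 2, 9, 8, 4, 10, 3, 6, 7, 5).

5 SE-corners of the 18-cell Rothe diagram give Ess(w):

[(3, 8, 2), (4, 7, 2), (6, 3, 2), (6, 7, 3), (9, 5, 4)]


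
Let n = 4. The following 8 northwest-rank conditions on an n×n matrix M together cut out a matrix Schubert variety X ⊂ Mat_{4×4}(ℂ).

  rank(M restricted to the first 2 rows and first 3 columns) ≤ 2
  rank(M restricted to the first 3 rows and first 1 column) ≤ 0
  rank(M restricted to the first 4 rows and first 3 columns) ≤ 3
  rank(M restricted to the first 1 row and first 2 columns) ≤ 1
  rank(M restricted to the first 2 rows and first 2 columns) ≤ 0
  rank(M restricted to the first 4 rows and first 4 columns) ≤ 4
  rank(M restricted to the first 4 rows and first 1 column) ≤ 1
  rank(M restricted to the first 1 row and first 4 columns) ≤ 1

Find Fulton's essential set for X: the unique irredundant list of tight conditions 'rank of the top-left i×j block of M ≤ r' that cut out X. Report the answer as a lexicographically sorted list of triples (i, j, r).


Computing R[i][j] = min implied NW-rank bound (n=4, 8 conditions):

  i=1: 0 | 0 | 1 | 1
  i=2: 0 | 0 | 1 | 2
  i=3: 0 | 1 | 2 | 3
  i=4: 1 | 2 | 3 | 4

second differences of R give the permutation w = (3, 4, 2, 1).

Rothe diagram D(w) (5 cells), 2 SE-corners (essential conditions):

[(2, 2, 0), (3, 1, 0)]
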